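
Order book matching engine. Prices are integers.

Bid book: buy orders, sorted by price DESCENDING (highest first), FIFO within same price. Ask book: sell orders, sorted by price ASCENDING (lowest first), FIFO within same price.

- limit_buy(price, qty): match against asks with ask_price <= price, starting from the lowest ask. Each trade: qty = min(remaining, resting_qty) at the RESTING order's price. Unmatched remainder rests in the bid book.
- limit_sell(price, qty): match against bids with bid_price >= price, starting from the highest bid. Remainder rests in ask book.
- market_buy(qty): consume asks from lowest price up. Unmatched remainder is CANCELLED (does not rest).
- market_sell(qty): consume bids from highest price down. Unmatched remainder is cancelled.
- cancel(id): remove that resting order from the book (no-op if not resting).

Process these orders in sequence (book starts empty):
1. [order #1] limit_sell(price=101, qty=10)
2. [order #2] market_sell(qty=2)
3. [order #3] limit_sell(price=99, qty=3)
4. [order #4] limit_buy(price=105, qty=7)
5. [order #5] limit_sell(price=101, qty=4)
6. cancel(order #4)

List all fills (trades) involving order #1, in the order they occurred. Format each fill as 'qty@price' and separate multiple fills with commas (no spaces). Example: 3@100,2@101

Answer: 4@101

Derivation:
After op 1 [order #1] limit_sell(price=101, qty=10): fills=none; bids=[-] asks=[#1:10@101]
After op 2 [order #2] market_sell(qty=2): fills=none; bids=[-] asks=[#1:10@101]
After op 3 [order #3] limit_sell(price=99, qty=3): fills=none; bids=[-] asks=[#3:3@99 #1:10@101]
After op 4 [order #4] limit_buy(price=105, qty=7): fills=#4x#3:3@99 #4x#1:4@101; bids=[-] asks=[#1:6@101]
After op 5 [order #5] limit_sell(price=101, qty=4): fills=none; bids=[-] asks=[#1:6@101 #5:4@101]
After op 6 cancel(order #4): fills=none; bids=[-] asks=[#1:6@101 #5:4@101]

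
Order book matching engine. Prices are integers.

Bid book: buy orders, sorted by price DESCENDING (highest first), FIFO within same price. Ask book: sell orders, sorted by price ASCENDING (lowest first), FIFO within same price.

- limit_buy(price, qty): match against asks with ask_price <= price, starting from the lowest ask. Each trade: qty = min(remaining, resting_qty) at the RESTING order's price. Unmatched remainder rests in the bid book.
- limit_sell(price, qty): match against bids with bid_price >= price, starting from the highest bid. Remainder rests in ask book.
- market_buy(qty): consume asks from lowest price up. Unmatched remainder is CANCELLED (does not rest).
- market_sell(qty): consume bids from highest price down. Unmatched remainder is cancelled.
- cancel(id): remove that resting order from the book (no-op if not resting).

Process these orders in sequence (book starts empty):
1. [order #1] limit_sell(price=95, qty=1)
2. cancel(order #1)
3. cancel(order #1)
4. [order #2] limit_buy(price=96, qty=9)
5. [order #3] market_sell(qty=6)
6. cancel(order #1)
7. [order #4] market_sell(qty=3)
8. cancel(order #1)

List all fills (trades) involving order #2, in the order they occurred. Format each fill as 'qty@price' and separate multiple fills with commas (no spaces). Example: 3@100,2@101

After op 1 [order #1] limit_sell(price=95, qty=1): fills=none; bids=[-] asks=[#1:1@95]
After op 2 cancel(order #1): fills=none; bids=[-] asks=[-]
After op 3 cancel(order #1): fills=none; bids=[-] asks=[-]
After op 4 [order #2] limit_buy(price=96, qty=9): fills=none; bids=[#2:9@96] asks=[-]
After op 5 [order #3] market_sell(qty=6): fills=#2x#3:6@96; bids=[#2:3@96] asks=[-]
After op 6 cancel(order #1): fills=none; bids=[#2:3@96] asks=[-]
After op 7 [order #4] market_sell(qty=3): fills=#2x#4:3@96; bids=[-] asks=[-]
After op 8 cancel(order #1): fills=none; bids=[-] asks=[-]

Answer: 6@96,3@96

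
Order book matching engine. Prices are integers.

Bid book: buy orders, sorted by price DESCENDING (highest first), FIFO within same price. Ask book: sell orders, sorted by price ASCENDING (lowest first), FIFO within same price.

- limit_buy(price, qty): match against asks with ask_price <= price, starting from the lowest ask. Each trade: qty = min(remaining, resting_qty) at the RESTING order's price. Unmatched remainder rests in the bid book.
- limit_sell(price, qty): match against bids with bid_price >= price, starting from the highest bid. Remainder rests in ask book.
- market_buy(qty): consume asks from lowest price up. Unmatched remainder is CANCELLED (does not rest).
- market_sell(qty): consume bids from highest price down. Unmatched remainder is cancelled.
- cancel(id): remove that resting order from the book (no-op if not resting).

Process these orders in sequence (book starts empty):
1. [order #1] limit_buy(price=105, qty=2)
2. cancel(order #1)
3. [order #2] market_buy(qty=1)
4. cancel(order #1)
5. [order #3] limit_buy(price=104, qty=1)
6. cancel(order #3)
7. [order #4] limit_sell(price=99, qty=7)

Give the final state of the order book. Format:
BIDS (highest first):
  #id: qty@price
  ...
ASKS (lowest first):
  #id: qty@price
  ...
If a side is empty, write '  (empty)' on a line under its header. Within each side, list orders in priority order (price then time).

Answer: BIDS (highest first):
  (empty)
ASKS (lowest first):
  #4: 7@99

Derivation:
After op 1 [order #1] limit_buy(price=105, qty=2): fills=none; bids=[#1:2@105] asks=[-]
After op 2 cancel(order #1): fills=none; bids=[-] asks=[-]
After op 3 [order #2] market_buy(qty=1): fills=none; bids=[-] asks=[-]
After op 4 cancel(order #1): fills=none; bids=[-] asks=[-]
After op 5 [order #3] limit_buy(price=104, qty=1): fills=none; bids=[#3:1@104] asks=[-]
After op 6 cancel(order #3): fills=none; bids=[-] asks=[-]
After op 7 [order #4] limit_sell(price=99, qty=7): fills=none; bids=[-] asks=[#4:7@99]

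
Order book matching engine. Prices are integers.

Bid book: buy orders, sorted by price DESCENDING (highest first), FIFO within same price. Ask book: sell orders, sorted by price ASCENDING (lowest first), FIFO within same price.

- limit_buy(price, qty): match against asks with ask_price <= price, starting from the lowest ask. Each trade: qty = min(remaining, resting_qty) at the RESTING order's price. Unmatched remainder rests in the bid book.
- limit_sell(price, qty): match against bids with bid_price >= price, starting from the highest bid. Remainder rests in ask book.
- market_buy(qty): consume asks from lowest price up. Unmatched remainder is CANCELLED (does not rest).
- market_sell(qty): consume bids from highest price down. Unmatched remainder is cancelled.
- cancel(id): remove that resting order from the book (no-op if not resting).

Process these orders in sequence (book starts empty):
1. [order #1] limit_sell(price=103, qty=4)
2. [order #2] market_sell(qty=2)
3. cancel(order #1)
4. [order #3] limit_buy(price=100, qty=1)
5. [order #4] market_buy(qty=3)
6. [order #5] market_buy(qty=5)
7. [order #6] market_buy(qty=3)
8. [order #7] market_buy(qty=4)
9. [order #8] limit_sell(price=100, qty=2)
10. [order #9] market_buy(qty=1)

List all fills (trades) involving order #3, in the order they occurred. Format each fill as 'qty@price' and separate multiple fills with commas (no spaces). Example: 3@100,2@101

After op 1 [order #1] limit_sell(price=103, qty=4): fills=none; bids=[-] asks=[#1:4@103]
After op 2 [order #2] market_sell(qty=2): fills=none; bids=[-] asks=[#1:4@103]
After op 3 cancel(order #1): fills=none; bids=[-] asks=[-]
After op 4 [order #3] limit_buy(price=100, qty=1): fills=none; bids=[#3:1@100] asks=[-]
After op 5 [order #4] market_buy(qty=3): fills=none; bids=[#3:1@100] asks=[-]
After op 6 [order #5] market_buy(qty=5): fills=none; bids=[#3:1@100] asks=[-]
After op 7 [order #6] market_buy(qty=3): fills=none; bids=[#3:1@100] asks=[-]
After op 8 [order #7] market_buy(qty=4): fills=none; bids=[#3:1@100] asks=[-]
After op 9 [order #8] limit_sell(price=100, qty=2): fills=#3x#8:1@100; bids=[-] asks=[#8:1@100]
After op 10 [order #9] market_buy(qty=1): fills=#9x#8:1@100; bids=[-] asks=[-]

Answer: 1@100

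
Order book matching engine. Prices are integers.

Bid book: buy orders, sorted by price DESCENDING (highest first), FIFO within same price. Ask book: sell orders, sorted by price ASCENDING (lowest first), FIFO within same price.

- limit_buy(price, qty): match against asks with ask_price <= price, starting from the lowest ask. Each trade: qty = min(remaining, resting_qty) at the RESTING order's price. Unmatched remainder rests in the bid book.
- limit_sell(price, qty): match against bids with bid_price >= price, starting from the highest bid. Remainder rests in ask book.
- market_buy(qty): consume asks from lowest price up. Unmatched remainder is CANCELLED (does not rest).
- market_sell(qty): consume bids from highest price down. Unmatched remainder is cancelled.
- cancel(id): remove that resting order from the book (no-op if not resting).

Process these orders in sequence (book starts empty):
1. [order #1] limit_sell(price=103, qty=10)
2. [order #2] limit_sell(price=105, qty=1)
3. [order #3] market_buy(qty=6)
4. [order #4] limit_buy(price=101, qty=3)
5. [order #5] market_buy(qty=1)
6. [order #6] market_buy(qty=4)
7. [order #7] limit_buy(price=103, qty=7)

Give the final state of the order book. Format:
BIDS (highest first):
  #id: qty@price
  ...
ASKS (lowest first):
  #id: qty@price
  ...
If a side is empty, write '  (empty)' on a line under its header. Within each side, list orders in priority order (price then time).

After op 1 [order #1] limit_sell(price=103, qty=10): fills=none; bids=[-] asks=[#1:10@103]
After op 2 [order #2] limit_sell(price=105, qty=1): fills=none; bids=[-] asks=[#1:10@103 #2:1@105]
After op 3 [order #3] market_buy(qty=6): fills=#3x#1:6@103; bids=[-] asks=[#1:4@103 #2:1@105]
After op 4 [order #4] limit_buy(price=101, qty=3): fills=none; bids=[#4:3@101] asks=[#1:4@103 #2:1@105]
After op 5 [order #5] market_buy(qty=1): fills=#5x#1:1@103; bids=[#4:3@101] asks=[#1:3@103 #2:1@105]
After op 6 [order #6] market_buy(qty=4): fills=#6x#1:3@103 #6x#2:1@105; bids=[#4:3@101] asks=[-]
After op 7 [order #7] limit_buy(price=103, qty=7): fills=none; bids=[#7:7@103 #4:3@101] asks=[-]

Answer: BIDS (highest first):
  #7: 7@103
  #4: 3@101
ASKS (lowest first):
  (empty)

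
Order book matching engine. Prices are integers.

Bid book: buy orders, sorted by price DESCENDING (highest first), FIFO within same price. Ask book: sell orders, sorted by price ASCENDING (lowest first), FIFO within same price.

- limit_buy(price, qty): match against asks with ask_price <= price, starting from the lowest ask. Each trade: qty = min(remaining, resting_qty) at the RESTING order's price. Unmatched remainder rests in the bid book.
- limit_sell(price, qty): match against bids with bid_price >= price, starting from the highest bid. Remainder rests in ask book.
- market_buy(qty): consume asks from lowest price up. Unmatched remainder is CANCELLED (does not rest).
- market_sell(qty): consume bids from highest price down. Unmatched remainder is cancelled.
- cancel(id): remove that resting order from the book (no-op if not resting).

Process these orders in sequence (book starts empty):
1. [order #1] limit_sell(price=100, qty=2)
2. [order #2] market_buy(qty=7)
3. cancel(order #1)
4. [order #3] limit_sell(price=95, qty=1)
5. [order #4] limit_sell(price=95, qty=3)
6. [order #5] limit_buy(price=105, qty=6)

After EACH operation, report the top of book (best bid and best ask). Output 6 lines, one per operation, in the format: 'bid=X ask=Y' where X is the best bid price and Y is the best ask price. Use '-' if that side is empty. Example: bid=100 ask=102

After op 1 [order #1] limit_sell(price=100, qty=2): fills=none; bids=[-] asks=[#1:2@100]
After op 2 [order #2] market_buy(qty=7): fills=#2x#1:2@100; bids=[-] asks=[-]
After op 3 cancel(order #1): fills=none; bids=[-] asks=[-]
After op 4 [order #3] limit_sell(price=95, qty=1): fills=none; bids=[-] asks=[#3:1@95]
After op 5 [order #4] limit_sell(price=95, qty=3): fills=none; bids=[-] asks=[#3:1@95 #4:3@95]
After op 6 [order #5] limit_buy(price=105, qty=6): fills=#5x#3:1@95 #5x#4:3@95; bids=[#5:2@105] asks=[-]

Answer: bid=- ask=100
bid=- ask=-
bid=- ask=-
bid=- ask=95
bid=- ask=95
bid=105 ask=-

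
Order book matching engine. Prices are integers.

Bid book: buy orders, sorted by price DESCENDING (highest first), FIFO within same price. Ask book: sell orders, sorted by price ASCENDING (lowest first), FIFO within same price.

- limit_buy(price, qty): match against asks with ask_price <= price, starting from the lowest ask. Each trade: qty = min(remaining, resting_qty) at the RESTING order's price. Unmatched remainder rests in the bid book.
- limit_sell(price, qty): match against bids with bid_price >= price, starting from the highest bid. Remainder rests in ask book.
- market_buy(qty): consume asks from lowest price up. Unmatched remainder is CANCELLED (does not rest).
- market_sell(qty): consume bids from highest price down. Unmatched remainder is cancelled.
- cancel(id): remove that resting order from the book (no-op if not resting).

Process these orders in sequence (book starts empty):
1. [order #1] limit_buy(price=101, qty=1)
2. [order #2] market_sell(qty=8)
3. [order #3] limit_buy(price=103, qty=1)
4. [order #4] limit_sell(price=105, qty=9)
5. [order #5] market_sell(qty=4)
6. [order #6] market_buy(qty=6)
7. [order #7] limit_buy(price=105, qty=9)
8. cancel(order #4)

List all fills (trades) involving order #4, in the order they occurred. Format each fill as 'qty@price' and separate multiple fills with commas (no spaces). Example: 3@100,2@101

Answer: 6@105,3@105

Derivation:
After op 1 [order #1] limit_buy(price=101, qty=1): fills=none; bids=[#1:1@101] asks=[-]
After op 2 [order #2] market_sell(qty=8): fills=#1x#2:1@101; bids=[-] asks=[-]
After op 3 [order #3] limit_buy(price=103, qty=1): fills=none; bids=[#3:1@103] asks=[-]
After op 4 [order #4] limit_sell(price=105, qty=9): fills=none; bids=[#3:1@103] asks=[#4:9@105]
After op 5 [order #5] market_sell(qty=4): fills=#3x#5:1@103; bids=[-] asks=[#4:9@105]
After op 6 [order #6] market_buy(qty=6): fills=#6x#4:6@105; bids=[-] asks=[#4:3@105]
After op 7 [order #7] limit_buy(price=105, qty=9): fills=#7x#4:3@105; bids=[#7:6@105] asks=[-]
After op 8 cancel(order #4): fills=none; bids=[#7:6@105] asks=[-]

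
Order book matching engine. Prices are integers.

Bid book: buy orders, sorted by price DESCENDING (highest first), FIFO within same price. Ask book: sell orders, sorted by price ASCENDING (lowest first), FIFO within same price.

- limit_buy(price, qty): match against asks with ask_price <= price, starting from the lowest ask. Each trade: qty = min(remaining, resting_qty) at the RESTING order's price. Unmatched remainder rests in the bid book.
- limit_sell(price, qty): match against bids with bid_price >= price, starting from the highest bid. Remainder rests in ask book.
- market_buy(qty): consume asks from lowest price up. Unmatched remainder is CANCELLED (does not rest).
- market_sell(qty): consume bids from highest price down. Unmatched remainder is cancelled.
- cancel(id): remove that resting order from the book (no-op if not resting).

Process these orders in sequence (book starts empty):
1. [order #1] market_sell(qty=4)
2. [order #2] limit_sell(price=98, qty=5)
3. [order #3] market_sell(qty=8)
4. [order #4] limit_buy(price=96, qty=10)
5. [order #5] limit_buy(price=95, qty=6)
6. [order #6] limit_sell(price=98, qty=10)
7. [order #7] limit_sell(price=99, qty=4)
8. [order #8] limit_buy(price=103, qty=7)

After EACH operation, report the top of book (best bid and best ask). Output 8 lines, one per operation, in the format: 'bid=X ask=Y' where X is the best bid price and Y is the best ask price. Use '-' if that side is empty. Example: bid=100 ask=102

Answer: bid=- ask=-
bid=- ask=98
bid=- ask=98
bid=96 ask=98
bid=96 ask=98
bid=96 ask=98
bid=96 ask=98
bid=96 ask=98

Derivation:
After op 1 [order #1] market_sell(qty=4): fills=none; bids=[-] asks=[-]
After op 2 [order #2] limit_sell(price=98, qty=5): fills=none; bids=[-] asks=[#2:5@98]
After op 3 [order #3] market_sell(qty=8): fills=none; bids=[-] asks=[#2:5@98]
After op 4 [order #4] limit_buy(price=96, qty=10): fills=none; bids=[#4:10@96] asks=[#2:5@98]
After op 5 [order #5] limit_buy(price=95, qty=6): fills=none; bids=[#4:10@96 #5:6@95] asks=[#2:5@98]
After op 6 [order #6] limit_sell(price=98, qty=10): fills=none; bids=[#4:10@96 #5:6@95] asks=[#2:5@98 #6:10@98]
After op 7 [order #7] limit_sell(price=99, qty=4): fills=none; bids=[#4:10@96 #5:6@95] asks=[#2:5@98 #6:10@98 #7:4@99]
After op 8 [order #8] limit_buy(price=103, qty=7): fills=#8x#2:5@98 #8x#6:2@98; bids=[#4:10@96 #5:6@95] asks=[#6:8@98 #7:4@99]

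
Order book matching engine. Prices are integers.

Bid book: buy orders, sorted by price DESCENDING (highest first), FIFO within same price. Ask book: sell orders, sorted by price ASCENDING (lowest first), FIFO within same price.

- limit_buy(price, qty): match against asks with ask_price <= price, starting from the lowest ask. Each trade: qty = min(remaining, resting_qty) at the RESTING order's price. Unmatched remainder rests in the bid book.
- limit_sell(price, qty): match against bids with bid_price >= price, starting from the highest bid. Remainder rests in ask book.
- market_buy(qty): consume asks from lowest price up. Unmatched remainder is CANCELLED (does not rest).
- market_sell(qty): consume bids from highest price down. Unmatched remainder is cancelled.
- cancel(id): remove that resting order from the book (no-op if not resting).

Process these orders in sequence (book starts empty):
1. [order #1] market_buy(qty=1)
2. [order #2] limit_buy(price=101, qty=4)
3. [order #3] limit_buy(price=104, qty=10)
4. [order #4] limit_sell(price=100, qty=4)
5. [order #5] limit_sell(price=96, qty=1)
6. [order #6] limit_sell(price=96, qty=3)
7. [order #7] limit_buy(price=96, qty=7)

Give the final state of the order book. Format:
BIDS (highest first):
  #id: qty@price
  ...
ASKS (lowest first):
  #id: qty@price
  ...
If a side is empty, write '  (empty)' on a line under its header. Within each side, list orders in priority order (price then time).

Answer: BIDS (highest first):
  #3: 2@104
  #2: 4@101
  #7: 7@96
ASKS (lowest first):
  (empty)

Derivation:
After op 1 [order #1] market_buy(qty=1): fills=none; bids=[-] asks=[-]
After op 2 [order #2] limit_buy(price=101, qty=4): fills=none; bids=[#2:4@101] asks=[-]
After op 3 [order #3] limit_buy(price=104, qty=10): fills=none; bids=[#3:10@104 #2:4@101] asks=[-]
After op 4 [order #4] limit_sell(price=100, qty=4): fills=#3x#4:4@104; bids=[#3:6@104 #2:4@101] asks=[-]
After op 5 [order #5] limit_sell(price=96, qty=1): fills=#3x#5:1@104; bids=[#3:5@104 #2:4@101] asks=[-]
After op 6 [order #6] limit_sell(price=96, qty=3): fills=#3x#6:3@104; bids=[#3:2@104 #2:4@101] asks=[-]
After op 7 [order #7] limit_buy(price=96, qty=7): fills=none; bids=[#3:2@104 #2:4@101 #7:7@96] asks=[-]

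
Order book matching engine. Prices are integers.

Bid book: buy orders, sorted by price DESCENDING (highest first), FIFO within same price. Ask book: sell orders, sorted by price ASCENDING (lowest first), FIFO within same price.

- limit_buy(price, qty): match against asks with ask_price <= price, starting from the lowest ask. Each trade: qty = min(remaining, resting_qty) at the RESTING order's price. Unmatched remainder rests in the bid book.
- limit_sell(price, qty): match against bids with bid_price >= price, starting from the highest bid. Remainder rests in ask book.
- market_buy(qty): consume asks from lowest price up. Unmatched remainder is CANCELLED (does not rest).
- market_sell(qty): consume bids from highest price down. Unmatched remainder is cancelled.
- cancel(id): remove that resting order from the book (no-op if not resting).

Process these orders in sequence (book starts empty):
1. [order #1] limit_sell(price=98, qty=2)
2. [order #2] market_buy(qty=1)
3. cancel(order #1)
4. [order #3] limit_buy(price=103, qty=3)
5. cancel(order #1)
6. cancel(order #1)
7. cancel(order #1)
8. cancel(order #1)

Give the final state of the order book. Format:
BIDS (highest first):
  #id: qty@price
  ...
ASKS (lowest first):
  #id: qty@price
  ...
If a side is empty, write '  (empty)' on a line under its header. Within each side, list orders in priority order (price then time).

Answer: BIDS (highest first):
  #3: 3@103
ASKS (lowest first):
  (empty)

Derivation:
After op 1 [order #1] limit_sell(price=98, qty=2): fills=none; bids=[-] asks=[#1:2@98]
After op 2 [order #2] market_buy(qty=1): fills=#2x#1:1@98; bids=[-] asks=[#1:1@98]
After op 3 cancel(order #1): fills=none; bids=[-] asks=[-]
After op 4 [order #3] limit_buy(price=103, qty=3): fills=none; bids=[#3:3@103] asks=[-]
After op 5 cancel(order #1): fills=none; bids=[#3:3@103] asks=[-]
After op 6 cancel(order #1): fills=none; bids=[#3:3@103] asks=[-]
After op 7 cancel(order #1): fills=none; bids=[#3:3@103] asks=[-]
After op 8 cancel(order #1): fills=none; bids=[#3:3@103] asks=[-]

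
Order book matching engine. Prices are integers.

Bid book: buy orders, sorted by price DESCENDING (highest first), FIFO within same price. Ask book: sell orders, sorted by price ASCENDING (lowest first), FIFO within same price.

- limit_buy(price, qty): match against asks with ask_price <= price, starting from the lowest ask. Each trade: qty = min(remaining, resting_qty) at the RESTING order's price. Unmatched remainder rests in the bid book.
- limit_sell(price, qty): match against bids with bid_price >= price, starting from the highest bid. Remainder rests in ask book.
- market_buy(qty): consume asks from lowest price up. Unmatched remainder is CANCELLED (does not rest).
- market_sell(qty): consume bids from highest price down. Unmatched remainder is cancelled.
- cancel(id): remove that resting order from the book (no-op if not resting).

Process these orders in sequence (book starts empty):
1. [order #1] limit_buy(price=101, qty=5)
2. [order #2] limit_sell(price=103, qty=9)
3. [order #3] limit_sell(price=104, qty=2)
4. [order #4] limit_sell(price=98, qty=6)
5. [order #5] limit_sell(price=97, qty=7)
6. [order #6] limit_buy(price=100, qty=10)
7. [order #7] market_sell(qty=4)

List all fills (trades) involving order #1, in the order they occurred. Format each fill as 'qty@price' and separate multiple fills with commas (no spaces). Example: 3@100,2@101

After op 1 [order #1] limit_buy(price=101, qty=5): fills=none; bids=[#1:5@101] asks=[-]
After op 2 [order #2] limit_sell(price=103, qty=9): fills=none; bids=[#1:5@101] asks=[#2:9@103]
After op 3 [order #3] limit_sell(price=104, qty=2): fills=none; bids=[#1:5@101] asks=[#2:9@103 #3:2@104]
After op 4 [order #4] limit_sell(price=98, qty=6): fills=#1x#4:5@101; bids=[-] asks=[#4:1@98 #2:9@103 #3:2@104]
After op 5 [order #5] limit_sell(price=97, qty=7): fills=none; bids=[-] asks=[#5:7@97 #4:1@98 #2:9@103 #3:2@104]
After op 6 [order #6] limit_buy(price=100, qty=10): fills=#6x#5:7@97 #6x#4:1@98; bids=[#6:2@100] asks=[#2:9@103 #3:2@104]
After op 7 [order #7] market_sell(qty=4): fills=#6x#7:2@100; bids=[-] asks=[#2:9@103 #3:2@104]

Answer: 5@101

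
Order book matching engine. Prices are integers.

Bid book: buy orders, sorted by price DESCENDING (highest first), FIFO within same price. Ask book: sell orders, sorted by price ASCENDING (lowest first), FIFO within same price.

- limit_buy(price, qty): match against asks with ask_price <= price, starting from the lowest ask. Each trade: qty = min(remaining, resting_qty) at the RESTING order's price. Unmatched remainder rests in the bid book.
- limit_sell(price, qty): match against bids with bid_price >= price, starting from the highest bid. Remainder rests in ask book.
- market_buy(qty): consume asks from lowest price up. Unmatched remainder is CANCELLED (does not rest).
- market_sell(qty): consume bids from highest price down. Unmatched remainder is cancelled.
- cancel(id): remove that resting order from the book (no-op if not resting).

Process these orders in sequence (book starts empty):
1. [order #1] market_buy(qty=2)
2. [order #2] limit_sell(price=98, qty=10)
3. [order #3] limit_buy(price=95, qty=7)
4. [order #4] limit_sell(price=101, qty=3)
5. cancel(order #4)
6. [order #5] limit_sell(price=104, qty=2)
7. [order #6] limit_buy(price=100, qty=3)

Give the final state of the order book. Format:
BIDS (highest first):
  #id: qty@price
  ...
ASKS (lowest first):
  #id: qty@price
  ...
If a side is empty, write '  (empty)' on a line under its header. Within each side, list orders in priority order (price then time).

Answer: BIDS (highest first):
  #3: 7@95
ASKS (lowest first):
  #2: 7@98
  #5: 2@104

Derivation:
After op 1 [order #1] market_buy(qty=2): fills=none; bids=[-] asks=[-]
After op 2 [order #2] limit_sell(price=98, qty=10): fills=none; bids=[-] asks=[#2:10@98]
After op 3 [order #3] limit_buy(price=95, qty=7): fills=none; bids=[#3:7@95] asks=[#2:10@98]
After op 4 [order #4] limit_sell(price=101, qty=3): fills=none; bids=[#3:7@95] asks=[#2:10@98 #4:3@101]
After op 5 cancel(order #4): fills=none; bids=[#3:7@95] asks=[#2:10@98]
After op 6 [order #5] limit_sell(price=104, qty=2): fills=none; bids=[#3:7@95] asks=[#2:10@98 #5:2@104]
After op 7 [order #6] limit_buy(price=100, qty=3): fills=#6x#2:3@98; bids=[#3:7@95] asks=[#2:7@98 #5:2@104]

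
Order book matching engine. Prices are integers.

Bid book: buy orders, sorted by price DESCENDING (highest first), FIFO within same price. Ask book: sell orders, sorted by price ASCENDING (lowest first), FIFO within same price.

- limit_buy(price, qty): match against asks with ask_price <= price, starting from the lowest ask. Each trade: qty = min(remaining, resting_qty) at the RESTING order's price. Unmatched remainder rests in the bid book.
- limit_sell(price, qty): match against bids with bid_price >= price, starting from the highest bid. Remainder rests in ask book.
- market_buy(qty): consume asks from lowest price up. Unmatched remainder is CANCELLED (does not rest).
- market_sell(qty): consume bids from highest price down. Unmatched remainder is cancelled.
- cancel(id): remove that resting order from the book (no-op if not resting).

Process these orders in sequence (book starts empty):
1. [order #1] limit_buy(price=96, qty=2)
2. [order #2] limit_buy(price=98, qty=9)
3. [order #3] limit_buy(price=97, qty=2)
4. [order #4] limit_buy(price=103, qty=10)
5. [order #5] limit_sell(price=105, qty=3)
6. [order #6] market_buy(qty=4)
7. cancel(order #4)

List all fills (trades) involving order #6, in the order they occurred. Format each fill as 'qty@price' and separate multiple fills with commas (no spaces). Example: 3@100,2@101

Answer: 3@105

Derivation:
After op 1 [order #1] limit_buy(price=96, qty=2): fills=none; bids=[#1:2@96] asks=[-]
After op 2 [order #2] limit_buy(price=98, qty=9): fills=none; bids=[#2:9@98 #1:2@96] asks=[-]
After op 3 [order #3] limit_buy(price=97, qty=2): fills=none; bids=[#2:9@98 #3:2@97 #1:2@96] asks=[-]
After op 4 [order #4] limit_buy(price=103, qty=10): fills=none; bids=[#4:10@103 #2:9@98 #3:2@97 #1:2@96] asks=[-]
After op 5 [order #5] limit_sell(price=105, qty=3): fills=none; bids=[#4:10@103 #2:9@98 #3:2@97 #1:2@96] asks=[#5:3@105]
After op 6 [order #6] market_buy(qty=4): fills=#6x#5:3@105; bids=[#4:10@103 #2:9@98 #3:2@97 #1:2@96] asks=[-]
After op 7 cancel(order #4): fills=none; bids=[#2:9@98 #3:2@97 #1:2@96] asks=[-]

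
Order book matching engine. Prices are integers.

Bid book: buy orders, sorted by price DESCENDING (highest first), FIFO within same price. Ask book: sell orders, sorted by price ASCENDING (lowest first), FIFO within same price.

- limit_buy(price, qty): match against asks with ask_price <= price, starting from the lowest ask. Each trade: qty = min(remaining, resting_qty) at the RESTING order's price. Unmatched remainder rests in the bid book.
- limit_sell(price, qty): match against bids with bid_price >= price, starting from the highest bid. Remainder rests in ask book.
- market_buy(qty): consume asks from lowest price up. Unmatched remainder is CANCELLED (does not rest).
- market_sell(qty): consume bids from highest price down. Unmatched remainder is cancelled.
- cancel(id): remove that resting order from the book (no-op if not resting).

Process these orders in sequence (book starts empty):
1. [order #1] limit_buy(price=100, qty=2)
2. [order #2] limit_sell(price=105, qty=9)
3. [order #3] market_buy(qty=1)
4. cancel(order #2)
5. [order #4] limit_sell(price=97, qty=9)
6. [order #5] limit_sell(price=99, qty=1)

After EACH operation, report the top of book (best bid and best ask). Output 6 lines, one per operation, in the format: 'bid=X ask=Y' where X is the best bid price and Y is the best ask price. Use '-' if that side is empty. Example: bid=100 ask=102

After op 1 [order #1] limit_buy(price=100, qty=2): fills=none; bids=[#1:2@100] asks=[-]
After op 2 [order #2] limit_sell(price=105, qty=9): fills=none; bids=[#1:2@100] asks=[#2:9@105]
After op 3 [order #3] market_buy(qty=1): fills=#3x#2:1@105; bids=[#1:2@100] asks=[#2:8@105]
After op 4 cancel(order #2): fills=none; bids=[#1:2@100] asks=[-]
After op 5 [order #4] limit_sell(price=97, qty=9): fills=#1x#4:2@100; bids=[-] asks=[#4:7@97]
After op 6 [order #5] limit_sell(price=99, qty=1): fills=none; bids=[-] asks=[#4:7@97 #5:1@99]

Answer: bid=100 ask=-
bid=100 ask=105
bid=100 ask=105
bid=100 ask=-
bid=- ask=97
bid=- ask=97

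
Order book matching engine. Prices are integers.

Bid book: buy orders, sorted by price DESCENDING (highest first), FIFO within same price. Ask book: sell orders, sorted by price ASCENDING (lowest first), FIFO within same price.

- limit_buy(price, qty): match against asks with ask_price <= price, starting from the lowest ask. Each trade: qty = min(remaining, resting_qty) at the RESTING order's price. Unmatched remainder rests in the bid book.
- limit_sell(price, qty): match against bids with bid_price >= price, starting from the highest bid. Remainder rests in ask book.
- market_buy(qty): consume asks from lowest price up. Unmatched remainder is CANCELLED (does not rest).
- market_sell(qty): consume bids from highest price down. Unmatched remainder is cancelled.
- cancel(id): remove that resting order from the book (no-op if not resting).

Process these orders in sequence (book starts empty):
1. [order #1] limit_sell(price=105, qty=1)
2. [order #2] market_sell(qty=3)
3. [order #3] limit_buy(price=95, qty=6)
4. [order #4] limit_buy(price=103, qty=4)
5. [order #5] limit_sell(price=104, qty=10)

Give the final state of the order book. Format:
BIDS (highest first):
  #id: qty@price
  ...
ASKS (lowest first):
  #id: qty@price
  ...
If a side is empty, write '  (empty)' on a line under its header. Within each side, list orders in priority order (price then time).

Answer: BIDS (highest first):
  #4: 4@103
  #3: 6@95
ASKS (lowest first):
  #5: 10@104
  #1: 1@105

Derivation:
After op 1 [order #1] limit_sell(price=105, qty=1): fills=none; bids=[-] asks=[#1:1@105]
After op 2 [order #2] market_sell(qty=3): fills=none; bids=[-] asks=[#1:1@105]
After op 3 [order #3] limit_buy(price=95, qty=6): fills=none; bids=[#3:6@95] asks=[#1:1@105]
After op 4 [order #4] limit_buy(price=103, qty=4): fills=none; bids=[#4:4@103 #3:6@95] asks=[#1:1@105]
After op 5 [order #5] limit_sell(price=104, qty=10): fills=none; bids=[#4:4@103 #3:6@95] asks=[#5:10@104 #1:1@105]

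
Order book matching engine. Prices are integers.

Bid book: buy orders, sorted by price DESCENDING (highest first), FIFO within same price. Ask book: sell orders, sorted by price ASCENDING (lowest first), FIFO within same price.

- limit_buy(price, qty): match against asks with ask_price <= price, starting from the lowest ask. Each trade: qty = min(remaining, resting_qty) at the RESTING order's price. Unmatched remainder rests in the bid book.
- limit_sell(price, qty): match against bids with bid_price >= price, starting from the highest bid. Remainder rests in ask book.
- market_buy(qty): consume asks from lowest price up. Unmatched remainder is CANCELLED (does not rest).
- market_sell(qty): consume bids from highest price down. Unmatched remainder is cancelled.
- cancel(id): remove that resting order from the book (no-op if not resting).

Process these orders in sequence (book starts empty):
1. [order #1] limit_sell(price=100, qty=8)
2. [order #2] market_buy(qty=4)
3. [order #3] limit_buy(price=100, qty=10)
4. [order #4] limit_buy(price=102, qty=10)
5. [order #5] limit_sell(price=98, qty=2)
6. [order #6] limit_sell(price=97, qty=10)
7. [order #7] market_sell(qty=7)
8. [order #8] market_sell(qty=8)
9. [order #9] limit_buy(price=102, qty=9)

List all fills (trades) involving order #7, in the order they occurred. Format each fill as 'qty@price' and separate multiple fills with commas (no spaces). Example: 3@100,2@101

Answer: 4@100

Derivation:
After op 1 [order #1] limit_sell(price=100, qty=8): fills=none; bids=[-] asks=[#1:8@100]
After op 2 [order #2] market_buy(qty=4): fills=#2x#1:4@100; bids=[-] asks=[#1:4@100]
After op 3 [order #3] limit_buy(price=100, qty=10): fills=#3x#1:4@100; bids=[#3:6@100] asks=[-]
After op 4 [order #4] limit_buy(price=102, qty=10): fills=none; bids=[#4:10@102 #3:6@100] asks=[-]
After op 5 [order #5] limit_sell(price=98, qty=2): fills=#4x#5:2@102; bids=[#4:8@102 #3:6@100] asks=[-]
After op 6 [order #6] limit_sell(price=97, qty=10): fills=#4x#6:8@102 #3x#6:2@100; bids=[#3:4@100] asks=[-]
After op 7 [order #7] market_sell(qty=7): fills=#3x#7:4@100; bids=[-] asks=[-]
After op 8 [order #8] market_sell(qty=8): fills=none; bids=[-] asks=[-]
After op 9 [order #9] limit_buy(price=102, qty=9): fills=none; bids=[#9:9@102] asks=[-]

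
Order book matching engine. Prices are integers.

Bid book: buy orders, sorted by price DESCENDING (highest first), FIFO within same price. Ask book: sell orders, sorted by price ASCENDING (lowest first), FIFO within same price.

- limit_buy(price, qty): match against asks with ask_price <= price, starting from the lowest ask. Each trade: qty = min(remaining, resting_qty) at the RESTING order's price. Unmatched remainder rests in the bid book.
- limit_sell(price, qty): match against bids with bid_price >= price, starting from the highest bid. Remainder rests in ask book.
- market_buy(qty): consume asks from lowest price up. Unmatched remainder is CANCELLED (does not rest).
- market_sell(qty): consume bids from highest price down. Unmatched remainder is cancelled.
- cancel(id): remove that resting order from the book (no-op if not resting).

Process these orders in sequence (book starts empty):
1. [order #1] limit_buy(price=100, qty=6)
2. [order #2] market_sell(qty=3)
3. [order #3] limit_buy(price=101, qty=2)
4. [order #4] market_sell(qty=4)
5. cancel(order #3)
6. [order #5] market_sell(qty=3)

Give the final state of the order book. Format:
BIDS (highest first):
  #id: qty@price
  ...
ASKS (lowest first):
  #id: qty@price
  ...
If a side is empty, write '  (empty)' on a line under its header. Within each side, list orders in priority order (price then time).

Answer: BIDS (highest first):
  (empty)
ASKS (lowest first):
  (empty)

Derivation:
After op 1 [order #1] limit_buy(price=100, qty=6): fills=none; bids=[#1:6@100] asks=[-]
After op 2 [order #2] market_sell(qty=3): fills=#1x#2:3@100; bids=[#1:3@100] asks=[-]
After op 3 [order #3] limit_buy(price=101, qty=2): fills=none; bids=[#3:2@101 #1:3@100] asks=[-]
After op 4 [order #4] market_sell(qty=4): fills=#3x#4:2@101 #1x#4:2@100; bids=[#1:1@100] asks=[-]
After op 5 cancel(order #3): fills=none; bids=[#1:1@100] asks=[-]
After op 6 [order #5] market_sell(qty=3): fills=#1x#5:1@100; bids=[-] asks=[-]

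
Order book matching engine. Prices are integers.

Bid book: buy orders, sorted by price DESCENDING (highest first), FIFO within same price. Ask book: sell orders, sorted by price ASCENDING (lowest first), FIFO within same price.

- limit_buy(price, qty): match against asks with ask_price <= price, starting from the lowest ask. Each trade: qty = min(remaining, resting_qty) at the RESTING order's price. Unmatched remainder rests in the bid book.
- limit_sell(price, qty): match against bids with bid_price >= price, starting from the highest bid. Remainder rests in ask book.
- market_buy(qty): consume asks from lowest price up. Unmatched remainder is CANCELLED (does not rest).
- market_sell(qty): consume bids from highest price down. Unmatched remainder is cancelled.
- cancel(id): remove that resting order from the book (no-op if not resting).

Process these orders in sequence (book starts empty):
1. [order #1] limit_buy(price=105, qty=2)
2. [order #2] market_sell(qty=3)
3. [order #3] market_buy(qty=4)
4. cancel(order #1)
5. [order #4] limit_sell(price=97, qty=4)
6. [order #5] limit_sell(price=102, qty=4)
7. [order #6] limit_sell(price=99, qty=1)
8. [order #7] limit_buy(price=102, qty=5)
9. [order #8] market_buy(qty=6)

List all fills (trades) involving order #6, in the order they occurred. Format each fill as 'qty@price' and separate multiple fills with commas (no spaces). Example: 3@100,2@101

After op 1 [order #1] limit_buy(price=105, qty=2): fills=none; bids=[#1:2@105] asks=[-]
After op 2 [order #2] market_sell(qty=3): fills=#1x#2:2@105; bids=[-] asks=[-]
After op 3 [order #3] market_buy(qty=4): fills=none; bids=[-] asks=[-]
After op 4 cancel(order #1): fills=none; bids=[-] asks=[-]
After op 5 [order #4] limit_sell(price=97, qty=4): fills=none; bids=[-] asks=[#4:4@97]
After op 6 [order #5] limit_sell(price=102, qty=4): fills=none; bids=[-] asks=[#4:4@97 #5:4@102]
After op 7 [order #6] limit_sell(price=99, qty=1): fills=none; bids=[-] asks=[#4:4@97 #6:1@99 #5:4@102]
After op 8 [order #7] limit_buy(price=102, qty=5): fills=#7x#4:4@97 #7x#6:1@99; bids=[-] asks=[#5:4@102]
After op 9 [order #8] market_buy(qty=6): fills=#8x#5:4@102; bids=[-] asks=[-]

Answer: 1@99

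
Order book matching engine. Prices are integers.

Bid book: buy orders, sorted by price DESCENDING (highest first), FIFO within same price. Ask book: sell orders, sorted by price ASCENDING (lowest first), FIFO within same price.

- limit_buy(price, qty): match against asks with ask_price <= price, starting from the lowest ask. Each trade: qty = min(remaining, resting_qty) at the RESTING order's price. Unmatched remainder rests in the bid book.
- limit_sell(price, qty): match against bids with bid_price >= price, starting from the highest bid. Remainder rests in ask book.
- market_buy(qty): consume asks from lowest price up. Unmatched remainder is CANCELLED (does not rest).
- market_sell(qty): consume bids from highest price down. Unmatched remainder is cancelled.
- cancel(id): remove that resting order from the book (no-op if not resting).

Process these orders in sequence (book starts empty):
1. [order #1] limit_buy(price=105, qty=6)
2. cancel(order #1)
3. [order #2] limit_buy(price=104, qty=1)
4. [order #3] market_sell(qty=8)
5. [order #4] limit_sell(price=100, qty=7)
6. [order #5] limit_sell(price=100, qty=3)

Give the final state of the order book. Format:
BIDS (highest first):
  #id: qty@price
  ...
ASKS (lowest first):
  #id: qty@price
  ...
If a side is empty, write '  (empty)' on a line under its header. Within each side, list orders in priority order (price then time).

After op 1 [order #1] limit_buy(price=105, qty=6): fills=none; bids=[#1:6@105] asks=[-]
After op 2 cancel(order #1): fills=none; bids=[-] asks=[-]
After op 3 [order #2] limit_buy(price=104, qty=1): fills=none; bids=[#2:1@104] asks=[-]
After op 4 [order #3] market_sell(qty=8): fills=#2x#3:1@104; bids=[-] asks=[-]
After op 5 [order #4] limit_sell(price=100, qty=7): fills=none; bids=[-] asks=[#4:7@100]
After op 6 [order #5] limit_sell(price=100, qty=3): fills=none; bids=[-] asks=[#4:7@100 #5:3@100]

Answer: BIDS (highest first):
  (empty)
ASKS (lowest first):
  #4: 7@100
  #5: 3@100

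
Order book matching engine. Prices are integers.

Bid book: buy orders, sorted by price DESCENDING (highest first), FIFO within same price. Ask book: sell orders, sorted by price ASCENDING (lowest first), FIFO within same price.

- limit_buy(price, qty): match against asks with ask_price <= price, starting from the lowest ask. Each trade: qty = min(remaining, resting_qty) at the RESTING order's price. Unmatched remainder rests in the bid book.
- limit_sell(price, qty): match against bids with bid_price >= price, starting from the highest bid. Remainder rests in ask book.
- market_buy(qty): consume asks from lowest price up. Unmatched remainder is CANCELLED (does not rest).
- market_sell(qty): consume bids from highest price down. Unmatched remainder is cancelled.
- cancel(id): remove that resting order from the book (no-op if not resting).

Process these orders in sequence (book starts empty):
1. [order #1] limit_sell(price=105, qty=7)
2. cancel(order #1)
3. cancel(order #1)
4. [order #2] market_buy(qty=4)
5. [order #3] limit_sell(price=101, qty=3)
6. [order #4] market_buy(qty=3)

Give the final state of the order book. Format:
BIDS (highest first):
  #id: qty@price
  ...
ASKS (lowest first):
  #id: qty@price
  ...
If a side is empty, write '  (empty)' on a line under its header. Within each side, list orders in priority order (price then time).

After op 1 [order #1] limit_sell(price=105, qty=7): fills=none; bids=[-] asks=[#1:7@105]
After op 2 cancel(order #1): fills=none; bids=[-] asks=[-]
After op 3 cancel(order #1): fills=none; bids=[-] asks=[-]
After op 4 [order #2] market_buy(qty=4): fills=none; bids=[-] asks=[-]
After op 5 [order #3] limit_sell(price=101, qty=3): fills=none; bids=[-] asks=[#3:3@101]
After op 6 [order #4] market_buy(qty=3): fills=#4x#3:3@101; bids=[-] asks=[-]

Answer: BIDS (highest first):
  (empty)
ASKS (lowest first):
  (empty)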